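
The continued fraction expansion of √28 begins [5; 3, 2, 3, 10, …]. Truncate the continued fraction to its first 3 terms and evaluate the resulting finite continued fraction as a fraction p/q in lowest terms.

Compute successive convergents:
a_0 = 5: 5/1
a_1 = 3: 16/3
a_2 = 2: 37/7

37/7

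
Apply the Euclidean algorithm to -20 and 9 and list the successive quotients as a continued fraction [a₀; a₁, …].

Apply division with remainder until the remainder is 0:
-20 ÷ 9 → quotient -3, remainder 7
9 ÷ 7 → quotient 1, remainder 2
7 ÷ 2 → quotient 3, remainder 1
2 ÷ 1 → quotient 2, remainder 0

[-3; 1, 3, 2]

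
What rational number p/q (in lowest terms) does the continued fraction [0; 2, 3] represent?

3/7

Build up convergents one term at a time:
a_0 = 0: 0/1
a_1 = 2: 1/2
a_2 = 3: 3/7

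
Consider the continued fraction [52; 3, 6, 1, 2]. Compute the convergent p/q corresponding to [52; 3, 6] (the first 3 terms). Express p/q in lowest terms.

994/19

a_0 = 52: 52/1
a_1 = 3: 157/3
a_2 = 6: 994/19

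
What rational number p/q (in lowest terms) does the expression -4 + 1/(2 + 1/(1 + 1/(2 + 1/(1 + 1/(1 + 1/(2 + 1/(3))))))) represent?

-603/166

a_0 = -4: -4/1
a_1 = 2: -7/2
a_2 = 1: -11/3
a_3 = 2: -29/8
a_4 = 1: -40/11
a_5 = 1: -69/19
a_6 = 2: -178/49
a_7 = 3: -603/166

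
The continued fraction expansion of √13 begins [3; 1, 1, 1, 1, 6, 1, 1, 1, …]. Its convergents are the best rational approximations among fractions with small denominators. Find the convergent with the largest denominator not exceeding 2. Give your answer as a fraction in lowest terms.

7/2

List convergents until the denominator exceeds the bound:
a_0 = 3: 3/1  (≤ bound)
a_1 = 1: 4/1  (≤ bound)
a_2 = 1: 7/2  (≤ bound)
a_3 = 1: 11/3  (> 2, stop)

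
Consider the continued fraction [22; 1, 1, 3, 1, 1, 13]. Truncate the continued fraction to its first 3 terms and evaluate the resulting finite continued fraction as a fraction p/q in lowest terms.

45/2

Collapse the nested fraction from the inside out:
Start with 1.
1 + 1/(1/1) = 1 + 1/1 = 2/1
22 + 1/(2/1) = 22 + 1/2 = 45/2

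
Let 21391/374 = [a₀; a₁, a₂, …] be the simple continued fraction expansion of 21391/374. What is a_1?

5

Repeatedly divide and take the remainder:
⌊21391/374⌋ = 57, remainder 73
⌊374/73⌋ = 5, remainder 9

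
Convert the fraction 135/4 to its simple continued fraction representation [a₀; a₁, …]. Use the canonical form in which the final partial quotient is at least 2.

[33; 1, 3]

⌊135/4⌋ = 33, remainder 3
⌊4/3⌋ = 1, remainder 1
⌊3/1⌋ = 3, remainder 0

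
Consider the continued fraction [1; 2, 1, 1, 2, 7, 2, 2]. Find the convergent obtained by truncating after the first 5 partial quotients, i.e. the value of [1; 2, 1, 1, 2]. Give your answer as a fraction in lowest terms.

a_0 = 1: 1/1
a_1 = 2: 3/2
a_2 = 1: 4/3
a_3 = 1: 7/5
a_4 = 2: 18/13

18/13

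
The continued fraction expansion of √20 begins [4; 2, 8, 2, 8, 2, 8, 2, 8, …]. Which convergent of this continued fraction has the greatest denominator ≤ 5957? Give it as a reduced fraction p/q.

a_0 = 4: 4/1  (≤ bound)
a_1 = 2: 9/2  (≤ bound)
a_2 = 8: 76/17  (≤ bound)
a_3 = 2: 161/36  (≤ bound)
a_4 = 8: 1364/305  (≤ bound)
a_5 = 2: 2889/646  (≤ bound)
a_6 = 8: 24476/5473  (≤ bound)
a_7 = 2: 51841/11592  (> 5957, stop)

24476/5473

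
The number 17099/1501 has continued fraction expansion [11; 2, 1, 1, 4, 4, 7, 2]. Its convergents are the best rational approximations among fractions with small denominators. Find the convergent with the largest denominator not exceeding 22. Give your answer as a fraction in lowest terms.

List convergents until the denominator exceeds the bound:
a_0 = 11: 11/1  (≤ bound)
a_1 = 2: 23/2  (≤ bound)
a_2 = 1: 34/3  (≤ bound)
a_3 = 1: 57/5  (≤ bound)
a_4 = 4: 262/23  (> 22, stop)

57/5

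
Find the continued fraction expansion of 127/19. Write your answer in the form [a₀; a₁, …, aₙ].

[6; 1, 2, 6]

Repeatedly divide and take the remainder:
⌊127/19⌋ = 6, remainder 13
⌊19/13⌋ = 1, remainder 6
⌊13/6⌋ = 2, remainder 1
⌊6/1⌋ = 6, remainder 0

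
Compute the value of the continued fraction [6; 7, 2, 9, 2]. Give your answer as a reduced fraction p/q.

Start with 2.
9 + 1/(2/1) = 9 + 1/2 = 19/2
2 + 1/(19/2) = 2 + 2/19 = 40/19
7 + 1/(40/19) = 7 + 19/40 = 299/40
6 + 1/(299/40) = 6 + 40/299 = 1834/299

1834/299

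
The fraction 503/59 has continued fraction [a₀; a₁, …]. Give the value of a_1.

⌊503/59⌋ = 8, remainder 31
⌊59/31⌋ = 1, remainder 28

1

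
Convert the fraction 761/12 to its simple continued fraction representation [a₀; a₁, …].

761 ÷ 12 → quotient 63, remainder 5
12 ÷ 5 → quotient 2, remainder 2
5 ÷ 2 → quotient 2, remainder 1
2 ÷ 1 → quotient 2, remainder 0

[63; 2, 2, 2]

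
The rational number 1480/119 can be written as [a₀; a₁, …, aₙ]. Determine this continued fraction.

[12; 2, 3, 2, 7]

1480 ÷ 119 → quotient 12, remainder 52
119 ÷ 52 → quotient 2, remainder 15
52 ÷ 15 → quotient 3, remainder 7
15 ÷ 7 → quotient 2, remainder 1
7 ÷ 1 → quotient 7, remainder 0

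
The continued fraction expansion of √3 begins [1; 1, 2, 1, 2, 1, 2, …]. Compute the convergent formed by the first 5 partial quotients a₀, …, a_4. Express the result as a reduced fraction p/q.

a_0 = 1: 1/1
a_1 = 1: 2/1
a_2 = 2: 5/3
a_3 = 1: 7/4
a_4 = 2: 19/11

19/11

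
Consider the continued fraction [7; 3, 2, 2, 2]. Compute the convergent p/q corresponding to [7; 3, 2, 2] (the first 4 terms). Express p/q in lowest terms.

124/17

Starting at the tail and folding back:
Start with 2.
2 + 1/(2/1) = 2 + 1/2 = 5/2
3 + 1/(5/2) = 3 + 2/5 = 17/5
7 + 1/(17/5) = 7 + 5/17 = 124/17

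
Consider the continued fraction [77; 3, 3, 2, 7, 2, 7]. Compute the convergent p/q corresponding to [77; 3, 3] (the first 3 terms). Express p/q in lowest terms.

773/10

a_0 = 77: 77/1
a_1 = 3: 232/3
a_2 = 3: 773/10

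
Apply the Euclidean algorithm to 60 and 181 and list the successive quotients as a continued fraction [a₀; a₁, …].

[0; 3, 60]

60 ÷ 181 → quotient 0, remainder 60
181 ÷ 60 → quotient 3, remainder 1
60 ÷ 1 → quotient 60, remainder 0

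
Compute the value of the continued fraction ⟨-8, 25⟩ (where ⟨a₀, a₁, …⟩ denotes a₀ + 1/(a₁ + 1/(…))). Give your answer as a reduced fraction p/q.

-199/25

Start with 25.
-8 + 1/(25/1) = -8 + 1/25 = -199/25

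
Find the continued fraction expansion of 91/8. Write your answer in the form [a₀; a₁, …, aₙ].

91 ÷ 8 → quotient 11, remainder 3
8 ÷ 3 → quotient 2, remainder 2
3 ÷ 2 → quotient 1, remainder 1
2 ÷ 1 → quotient 2, remainder 0

[11; 2, 1, 2]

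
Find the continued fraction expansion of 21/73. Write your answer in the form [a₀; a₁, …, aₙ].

⌊21/73⌋ = 0, remainder 21
⌊73/21⌋ = 3, remainder 10
⌊21/10⌋ = 2, remainder 1
⌊10/1⌋ = 10, remainder 0

[0; 3, 2, 10]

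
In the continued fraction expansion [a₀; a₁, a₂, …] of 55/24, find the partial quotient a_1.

Apply division with remainder until the remainder is 0:
55 ÷ 24 → quotient 2, remainder 7
24 ÷ 7 → quotient 3, remainder 3

3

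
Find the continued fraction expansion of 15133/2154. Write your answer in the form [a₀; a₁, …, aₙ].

Apply division with remainder until the remainder is 0:
15133 = 7·2154 + 55, so a_0 = 7
2154 = 39·55 + 9, so a_1 = 39
55 = 6·9 + 1, so a_2 = 6
9 = 9·1 + 0, so a_3 = 9

[7; 39, 6, 9]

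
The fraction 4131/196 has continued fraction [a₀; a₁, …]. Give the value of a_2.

Run the Euclidean algorithm, recording each quotient:
4131 ÷ 196 → quotient 21, remainder 15
196 ÷ 15 → quotient 13, remainder 1
15 ÷ 1 → quotient 15, remainder 0

15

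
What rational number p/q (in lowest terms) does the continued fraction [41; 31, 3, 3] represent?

a_0 = 41: 41/1
a_1 = 31: 1272/31
a_2 = 3: 3857/94
a_3 = 3: 12843/313

12843/313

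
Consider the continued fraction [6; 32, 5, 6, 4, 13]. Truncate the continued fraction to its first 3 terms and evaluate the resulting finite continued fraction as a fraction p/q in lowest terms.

a_0 = 6: 6/1
a_1 = 32: 193/32
a_2 = 5: 971/161

971/161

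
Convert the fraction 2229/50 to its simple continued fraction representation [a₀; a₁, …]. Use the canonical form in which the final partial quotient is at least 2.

[44; 1, 1, 2, 1, 1, 1, 2]

Apply division with remainder until the remainder is 0:
⌊2229/50⌋ = 44, remainder 29
⌊50/29⌋ = 1, remainder 21
⌊29/21⌋ = 1, remainder 8
⌊21/8⌋ = 2, remainder 5
⌊8/5⌋ = 1, remainder 3
⌊5/3⌋ = 1, remainder 2
⌊3/2⌋ = 1, remainder 1
⌊2/1⌋ = 2, remainder 0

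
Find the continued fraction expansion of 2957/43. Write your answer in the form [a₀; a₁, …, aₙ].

Run the Euclidean algorithm, recording each quotient:
2957 ÷ 43 → quotient 68, remainder 33
43 ÷ 33 → quotient 1, remainder 10
33 ÷ 10 → quotient 3, remainder 3
10 ÷ 3 → quotient 3, remainder 1
3 ÷ 1 → quotient 3, remainder 0

[68; 1, 3, 3, 3]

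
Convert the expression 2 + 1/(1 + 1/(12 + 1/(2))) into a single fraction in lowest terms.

79/27

a_0 = 2: 2/1
a_1 = 1: 3/1
a_2 = 12: 38/13
a_3 = 2: 79/27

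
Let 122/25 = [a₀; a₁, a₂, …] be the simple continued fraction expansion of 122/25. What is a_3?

Repeatedly divide and take the remainder:
122 ÷ 25 → quotient 4, remainder 22
25 ÷ 22 → quotient 1, remainder 3
22 ÷ 3 → quotient 7, remainder 1
3 ÷ 1 → quotient 3, remainder 0

3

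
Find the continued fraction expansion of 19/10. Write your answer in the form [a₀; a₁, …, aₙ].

[1; 1, 9]

Run the Euclidean algorithm, recording each quotient:
19 ÷ 10 → quotient 1, remainder 9
10 ÷ 9 → quotient 1, remainder 1
9 ÷ 1 → quotient 9, remainder 0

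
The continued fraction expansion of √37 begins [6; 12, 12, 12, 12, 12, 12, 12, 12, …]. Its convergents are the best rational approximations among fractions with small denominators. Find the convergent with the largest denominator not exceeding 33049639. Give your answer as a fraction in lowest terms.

List convergents until the denominator exceeds the bound:
a_0 = 6: 6/1  (≤ bound)
a_1 = 12: 73/12  (≤ bound)
a_2 = 12: 882/145  (≤ bound)
a_3 = 12: 10657/1752  (≤ bound)
a_4 = 12: 128766/21169  (≤ bound)
a_5 = 12: 1555849/255780  (≤ bound)
a_6 = 12: 18798954/3090529  (≤ bound)
a_7 = 12: 227143297/37342128  (> 33049639, stop)

18798954/3090529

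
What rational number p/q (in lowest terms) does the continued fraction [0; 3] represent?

1/3

Start with 3.
0 + 1/(3/1) = 0 + 1/3 = 1/3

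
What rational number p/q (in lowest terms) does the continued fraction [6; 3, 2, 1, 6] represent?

422/67

Work from the innermost term outward:
Start with 6.
1 + 1/(6/1) = 1 + 1/6 = 7/6
2 + 1/(7/6) = 2 + 6/7 = 20/7
3 + 1/(20/7) = 3 + 7/20 = 67/20
6 + 1/(67/20) = 6 + 20/67 = 422/67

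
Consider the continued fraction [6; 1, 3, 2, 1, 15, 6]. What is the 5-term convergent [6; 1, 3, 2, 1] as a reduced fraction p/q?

Start with 1.
2 + 1/(1/1) = 2 + 1/1 = 3/1
3 + 1/(3/1) = 3 + 1/3 = 10/3
1 + 1/(10/3) = 1 + 3/10 = 13/10
6 + 1/(13/10) = 6 + 10/13 = 88/13

88/13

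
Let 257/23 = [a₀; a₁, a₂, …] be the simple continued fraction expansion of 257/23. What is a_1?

⌊257/23⌋ = 11, remainder 4
⌊23/4⌋ = 5, remainder 3

5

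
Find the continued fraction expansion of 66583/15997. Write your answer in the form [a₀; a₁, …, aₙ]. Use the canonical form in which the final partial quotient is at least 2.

⌊66583/15997⌋ = 4, remainder 2595
⌊15997/2595⌋ = 6, remainder 427
⌊2595/427⌋ = 6, remainder 33
⌊427/33⌋ = 12, remainder 31
⌊33/31⌋ = 1, remainder 2
⌊31/2⌋ = 15, remainder 1
⌊2/1⌋ = 2, remainder 0

[4; 6, 6, 12, 1, 15, 2]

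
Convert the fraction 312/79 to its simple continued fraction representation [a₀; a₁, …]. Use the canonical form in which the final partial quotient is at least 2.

312 ÷ 79 → quotient 3, remainder 75
79 ÷ 75 → quotient 1, remainder 4
75 ÷ 4 → quotient 18, remainder 3
4 ÷ 3 → quotient 1, remainder 1
3 ÷ 1 → quotient 3, remainder 0

[3; 1, 18, 1, 3]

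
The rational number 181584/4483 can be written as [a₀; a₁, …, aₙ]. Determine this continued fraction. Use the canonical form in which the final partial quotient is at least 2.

[40; 1, 1, 49, 3, 4, 1, 2]

181584 = 40·4483 + 2264, so a_0 = 40
4483 = 1·2264 + 2219, so a_1 = 1
2264 = 1·2219 + 45, so a_2 = 1
2219 = 49·45 + 14, so a_3 = 49
45 = 3·14 + 3, so a_4 = 3
14 = 4·3 + 2, so a_5 = 4
3 = 1·2 + 1, so a_6 = 1
2 = 2·1 + 0, so a_7 = 2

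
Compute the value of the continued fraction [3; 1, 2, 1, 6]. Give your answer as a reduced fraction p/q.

Start with 6.
1 + 1/(6/1) = 1 + 1/6 = 7/6
2 + 1/(7/6) = 2 + 6/7 = 20/7
1 + 1/(20/7) = 1 + 7/20 = 27/20
3 + 1/(27/20) = 3 + 20/27 = 101/27

101/27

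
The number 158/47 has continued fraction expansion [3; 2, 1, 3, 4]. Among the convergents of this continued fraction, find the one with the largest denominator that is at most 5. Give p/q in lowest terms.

10/3

a_0 = 3: 3/1  (≤ bound)
a_1 = 2: 7/2  (≤ bound)
a_2 = 1: 10/3  (≤ bound)
a_3 = 3: 37/11  (> 5, stop)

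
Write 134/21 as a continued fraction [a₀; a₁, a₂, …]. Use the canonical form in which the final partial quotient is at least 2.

[6; 2, 1, 1, 1, 2]

134 ÷ 21 → quotient 6, remainder 8
21 ÷ 8 → quotient 2, remainder 5
8 ÷ 5 → quotient 1, remainder 3
5 ÷ 3 → quotient 1, remainder 2
3 ÷ 2 → quotient 1, remainder 1
2 ÷ 1 → quotient 2, remainder 0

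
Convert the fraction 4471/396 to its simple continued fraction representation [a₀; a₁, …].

4471 ÷ 396 → quotient 11, remainder 115
396 ÷ 115 → quotient 3, remainder 51
115 ÷ 51 → quotient 2, remainder 13
51 ÷ 13 → quotient 3, remainder 12
13 ÷ 12 → quotient 1, remainder 1
12 ÷ 1 → quotient 12, remainder 0

[11; 3, 2, 3, 1, 12]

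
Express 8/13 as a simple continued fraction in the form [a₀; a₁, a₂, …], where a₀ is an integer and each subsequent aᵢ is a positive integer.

[0; 1, 1, 1, 1, 2]

8 ÷ 13 → quotient 0, remainder 8
13 ÷ 8 → quotient 1, remainder 5
8 ÷ 5 → quotient 1, remainder 3
5 ÷ 3 → quotient 1, remainder 2
3 ÷ 2 → quotient 1, remainder 1
2 ÷ 1 → quotient 2, remainder 0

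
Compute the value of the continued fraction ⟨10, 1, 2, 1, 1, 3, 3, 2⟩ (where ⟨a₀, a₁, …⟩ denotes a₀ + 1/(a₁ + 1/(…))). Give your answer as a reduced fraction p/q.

Build up convergents one term at a time:
a_0 = 10: 10/1
a_1 = 1: 11/1
a_2 = 2: 32/3
a_3 = 1: 43/4
a_4 = 1: 75/7
a_5 = 3: 268/25
a_6 = 3: 879/82
a_7 = 2: 2026/189

2026/189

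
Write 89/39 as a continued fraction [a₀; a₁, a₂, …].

[2; 3, 1, 1, 5]

Repeatedly divide and take the remainder:
89 ÷ 39 → quotient 2, remainder 11
39 ÷ 11 → quotient 3, remainder 6
11 ÷ 6 → quotient 1, remainder 5
6 ÷ 5 → quotient 1, remainder 1
5 ÷ 1 → quotient 5, remainder 0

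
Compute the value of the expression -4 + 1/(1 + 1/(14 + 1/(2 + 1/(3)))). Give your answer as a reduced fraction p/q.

Work from the innermost term outward:
Start with 3.
2 + 1/(3/1) = 2 + 1/3 = 7/3
14 + 1/(7/3) = 14 + 3/7 = 101/7
1 + 1/(101/7) = 1 + 7/101 = 108/101
-4 + 1/(108/101) = -4 + 101/108 = -331/108

-331/108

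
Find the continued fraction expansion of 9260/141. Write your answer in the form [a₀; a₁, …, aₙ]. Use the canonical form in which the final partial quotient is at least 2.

9260 = 65·141 + 95, so a_0 = 65
141 = 1·95 + 46, so a_1 = 1
95 = 2·46 + 3, so a_2 = 2
46 = 15·3 + 1, so a_3 = 15
3 = 3·1 + 0, so a_4 = 3

[65; 1, 2, 15, 3]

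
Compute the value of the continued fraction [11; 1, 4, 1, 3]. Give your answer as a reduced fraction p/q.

Build up convergents one term at a time:
a_0 = 11: 11/1
a_1 = 1: 12/1
a_2 = 4: 59/5
a_3 = 1: 71/6
a_4 = 3: 272/23

272/23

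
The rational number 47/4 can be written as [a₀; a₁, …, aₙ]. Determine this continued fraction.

[11; 1, 3]

Run the Euclidean algorithm, recording each quotient:
47 ÷ 4 → quotient 11, remainder 3
4 ÷ 3 → quotient 1, remainder 1
3 ÷ 1 → quotient 3, remainder 0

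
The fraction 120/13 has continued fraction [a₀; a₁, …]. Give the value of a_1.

4

120 = 9·13 + 3, so a_0 = 9
13 = 4·3 + 1, so a_1 = 4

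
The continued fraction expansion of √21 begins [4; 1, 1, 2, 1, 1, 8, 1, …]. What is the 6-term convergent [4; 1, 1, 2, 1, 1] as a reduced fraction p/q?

55/12

Starting at the tail and folding back:
Start with 1.
1 + 1/(1/1) = 1 + 1/1 = 2/1
2 + 1/(2/1) = 2 + 1/2 = 5/2
1 + 1/(5/2) = 1 + 2/5 = 7/5
1 + 1/(7/5) = 1 + 5/7 = 12/7
4 + 1/(12/7) = 4 + 7/12 = 55/12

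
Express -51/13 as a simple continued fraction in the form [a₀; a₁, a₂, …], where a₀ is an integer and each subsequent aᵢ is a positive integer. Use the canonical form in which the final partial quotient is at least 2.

Apply division with remainder until the remainder is 0:
-51 = -4·13 + 1, so a_0 = -4
13 = 13·1 + 0, so a_1 = 13

[-4; 13]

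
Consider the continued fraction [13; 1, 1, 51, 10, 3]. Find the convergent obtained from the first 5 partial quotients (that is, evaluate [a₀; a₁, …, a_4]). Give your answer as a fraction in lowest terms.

13937/1032

Compute successive convergents:
a_0 = 13: 13/1
a_1 = 1: 14/1
a_2 = 1: 27/2
a_3 = 51: 1391/103
a_4 = 10: 13937/1032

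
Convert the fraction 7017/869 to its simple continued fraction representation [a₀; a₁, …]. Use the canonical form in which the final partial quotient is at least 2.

[8; 13, 2, 1, 2, 2, 3]

7017 = 8·869 + 65, so a_0 = 8
869 = 13·65 + 24, so a_1 = 13
65 = 2·24 + 17, so a_2 = 2
24 = 1·17 + 7, so a_3 = 1
17 = 2·7 + 3, so a_4 = 2
7 = 2·3 + 1, so a_5 = 2
3 = 3·1 + 0, so a_6 = 3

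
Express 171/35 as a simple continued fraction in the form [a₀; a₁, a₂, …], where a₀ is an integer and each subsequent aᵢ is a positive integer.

171 = 4·35 + 31, so a_0 = 4
35 = 1·31 + 4, so a_1 = 1
31 = 7·4 + 3, so a_2 = 7
4 = 1·3 + 1, so a_3 = 1
3 = 3·1 + 0, so a_4 = 3

[4; 1, 7, 1, 3]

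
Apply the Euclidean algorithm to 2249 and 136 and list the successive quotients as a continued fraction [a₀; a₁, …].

[16; 1, 1, 6, 3, 3]

2249 ÷ 136 → quotient 16, remainder 73
136 ÷ 73 → quotient 1, remainder 63
73 ÷ 63 → quotient 1, remainder 10
63 ÷ 10 → quotient 6, remainder 3
10 ÷ 3 → quotient 3, remainder 1
3 ÷ 1 → quotient 3, remainder 0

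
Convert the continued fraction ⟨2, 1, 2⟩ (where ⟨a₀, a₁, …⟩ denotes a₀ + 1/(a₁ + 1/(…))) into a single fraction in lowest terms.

8/3

Use the convergent recurrence hₖ = aₖ·hₖ₋₁ + hₖ₋₂ (and likewise for the denominators kₖ):
a_0 = 2: 2/1
a_1 = 1: 3/1
a_2 = 2: 8/3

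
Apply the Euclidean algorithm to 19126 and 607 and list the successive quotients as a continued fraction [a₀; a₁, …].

19126 = 31·607 + 309, so a_0 = 31
607 = 1·309 + 298, so a_1 = 1
309 = 1·298 + 11, so a_2 = 1
298 = 27·11 + 1, so a_3 = 27
11 = 11·1 + 0, so a_4 = 11

[31; 1, 1, 27, 11]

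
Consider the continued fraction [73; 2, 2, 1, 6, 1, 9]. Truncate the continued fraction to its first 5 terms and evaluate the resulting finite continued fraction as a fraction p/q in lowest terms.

Start with 6.
1 + 1/(6/1) = 1 + 1/6 = 7/6
2 + 1/(7/6) = 2 + 6/7 = 20/7
2 + 1/(20/7) = 2 + 7/20 = 47/20
73 + 1/(47/20) = 73 + 20/47 = 3451/47

3451/47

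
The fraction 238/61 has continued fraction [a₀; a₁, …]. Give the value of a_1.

238 ÷ 61 → quotient 3, remainder 55
61 ÷ 55 → quotient 1, remainder 6

1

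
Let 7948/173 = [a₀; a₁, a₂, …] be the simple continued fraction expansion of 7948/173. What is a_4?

7948 = 45·173 + 163, so a_0 = 45
173 = 1·163 + 10, so a_1 = 1
163 = 16·10 + 3, so a_2 = 16
10 = 3·3 + 1, so a_3 = 3
3 = 3·1 + 0, so a_4 = 3

3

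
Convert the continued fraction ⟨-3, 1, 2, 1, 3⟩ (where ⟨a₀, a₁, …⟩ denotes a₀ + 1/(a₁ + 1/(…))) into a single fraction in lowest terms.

-34/15

a_0 = -3: -3/1
a_1 = 1: -2/1
a_2 = 2: -7/3
a_3 = 1: -9/4
a_4 = 3: -34/15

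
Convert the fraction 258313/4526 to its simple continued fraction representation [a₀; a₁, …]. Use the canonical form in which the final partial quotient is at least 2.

[57; 13, 1, 2, 15, 2, 3]

258313 = 57·4526 + 331, so a_0 = 57
4526 = 13·331 + 223, so a_1 = 13
331 = 1·223 + 108, so a_2 = 1
223 = 2·108 + 7, so a_3 = 2
108 = 15·7 + 3, so a_4 = 15
7 = 2·3 + 1, so a_5 = 2
3 = 3·1 + 0, so a_6 = 3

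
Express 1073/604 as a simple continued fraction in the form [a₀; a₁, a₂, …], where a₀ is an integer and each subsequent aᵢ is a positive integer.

[1; 1, 3, 2, 9, 7]

Repeatedly divide and take the remainder:
1073 = 1·604 + 469, so a_0 = 1
604 = 1·469 + 135, so a_1 = 1
469 = 3·135 + 64, so a_2 = 3
135 = 2·64 + 7, so a_3 = 2
64 = 9·7 + 1, so a_4 = 9
7 = 7·1 + 0, so a_5 = 7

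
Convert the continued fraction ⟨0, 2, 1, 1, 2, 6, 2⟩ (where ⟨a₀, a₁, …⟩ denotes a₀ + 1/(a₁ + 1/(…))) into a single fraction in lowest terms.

a_0 = 0: 0/1
a_1 = 2: 1/2
a_2 = 1: 1/3
a_3 = 1: 2/5
a_4 = 2: 5/13
a_5 = 6: 32/83
a_6 = 2: 69/179

69/179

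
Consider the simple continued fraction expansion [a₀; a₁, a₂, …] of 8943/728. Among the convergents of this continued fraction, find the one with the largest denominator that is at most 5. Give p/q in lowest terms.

List convergents until the denominator exceeds the bound:
a_0 = 12: 12/1  (≤ bound)
a_1 = 3: 37/3  (≤ bound)
a_2 = 1: 49/4  (≤ bound)
a_3 = 1: 86/7  (> 5, stop)

49/4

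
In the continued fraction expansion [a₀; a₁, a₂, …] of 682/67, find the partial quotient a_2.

682 = 10·67 + 12, so a_0 = 10
67 = 5·12 + 7, so a_1 = 5
12 = 1·7 + 5, so a_2 = 1

1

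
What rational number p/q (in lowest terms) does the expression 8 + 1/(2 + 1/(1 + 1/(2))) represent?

67/8

Use the convergent recurrence hₖ = aₖ·hₖ₋₁ + hₖ₋₂ (and likewise for the denominators kₖ):
a_0 = 8: 8/1
a_1 = 2: 17/2
a_2 = 1: 25/3
a_3 = 2: 67/8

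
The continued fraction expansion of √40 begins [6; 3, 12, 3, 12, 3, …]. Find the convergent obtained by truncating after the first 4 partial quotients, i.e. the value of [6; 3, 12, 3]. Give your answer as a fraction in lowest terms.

721/114

Start with 3.
12 + 1/(3/1) = 12 + 1/3 = 37/3
3 + 1/(37/3) = 3 + 3/37 = 114/37
6 + 1/(114/37) = 6 + 37/114 = 721/114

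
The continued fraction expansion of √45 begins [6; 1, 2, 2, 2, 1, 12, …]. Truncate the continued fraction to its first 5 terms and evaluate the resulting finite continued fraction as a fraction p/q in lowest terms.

114/17

Start with 2.
2 + 1/(2/1) = 2 + 1/2 = 5/2
2 + 1/(5/2) = 2 + 2/5 = 12/5
1 + 1/(12/5) = 1 + 5/12 = 17/12
6 + 1/(17/12) = 6 + 12/17 = 114/17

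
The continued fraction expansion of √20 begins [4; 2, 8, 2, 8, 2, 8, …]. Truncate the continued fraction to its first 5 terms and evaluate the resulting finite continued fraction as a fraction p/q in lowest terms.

1364/305

Starting at the tail and folding back:
Start with 8.
2 + 1/(8/1) = 2 + 1/8 = 17/8
8 + 1/(17/8) = 8 + 8/17 = 144/17
2 + 1/(144/17) = 2 + 17/144 = 305/144
4 + 1/(305/144) = 4 + 144/305 = 1364/305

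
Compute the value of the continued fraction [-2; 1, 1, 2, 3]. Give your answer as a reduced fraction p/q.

-24/17

a_0 = -2: -2/1
a_1 = 1: -1/1
a_2 = 1: -3/2
a_3 = 2: -7/5
a_4 = 3: -24/17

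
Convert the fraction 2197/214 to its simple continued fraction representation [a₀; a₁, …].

⌊2197/214⌋ = 10, remainder 57
⌊214/57⌋ = 3, remainder 43
⌊57/43⌋ = 1, remainder 14
⌊43/14⌋ = 3, remainder 1
⌊14/1⌋ = 14, remainder 0

[10; 3, 1, 3, 14]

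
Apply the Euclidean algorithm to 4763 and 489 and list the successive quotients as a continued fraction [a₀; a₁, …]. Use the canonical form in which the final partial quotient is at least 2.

[9; 1, 2, 1, 5, 1, 2, 6]

4763 = 9·489 + 362, so a_0 = 9
489 = 1·362 + 127, so a_1 = 1
362 = 2·127 + 108, so a_2 = 2
127 = 1·108 + 19, so a_3 = 1
108 = 5·19 + 13, so a_4 = 5
19 = 1·13 + 6, so a_5 = 1
13 = 2·6 + 1, so a_6 = 2
6 = 6·1 + 0, so a_7 = 6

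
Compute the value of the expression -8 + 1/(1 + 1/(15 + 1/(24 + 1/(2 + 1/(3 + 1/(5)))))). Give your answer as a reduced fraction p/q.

a_0 = -8: -8/1
a_1 = 1: -7/1
a_2 = 15: -113/16
a_3 = 24: -2719/385
a_4 = 2: -5551/786
a_5 = 3: -19372/2743
a_6 = 5: -102411/14501

-102411/14501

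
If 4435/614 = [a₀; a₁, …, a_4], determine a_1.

Run the Euclidean algorithm, recording each quotient:
⌊4435/614⌋ = 7, remainder 137
⌊614/137⌋ = 4, remainder 66

4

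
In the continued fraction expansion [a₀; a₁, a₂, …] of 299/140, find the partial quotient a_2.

Run the Euclidean algorithm, recording each quotient:
299 = 2·140 + 19, so a_0 = 2
140 = 7·19 + 7, so a_1 = 7
19 = 2·7 + 5, so a_2 = 2

2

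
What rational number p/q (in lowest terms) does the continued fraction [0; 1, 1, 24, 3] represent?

Start with 3.
24 + 1/(3/1) = 24 + 1/3 = 73/3
1 + 1/(73/3) = 1 + 3/73 = 76/73
1 + 1/(76/73) = 1 + 73/76 = 149/76
0 + 1/(149/76) = 0 + 76/149 = 76/149

76/149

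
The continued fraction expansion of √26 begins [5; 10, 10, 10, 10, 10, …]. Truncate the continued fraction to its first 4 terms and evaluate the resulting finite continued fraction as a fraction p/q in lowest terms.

a_0 = 5: 5/1
a_1 = 10: 51/10
a_2 = 10: 515/101
a_3 = 10: 5201/1020

5201/1020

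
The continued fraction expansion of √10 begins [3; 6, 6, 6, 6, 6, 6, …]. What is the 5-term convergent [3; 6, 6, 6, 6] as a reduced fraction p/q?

4443/1405

a_0 = 3: 3/1
a_1 = 6: 19/6
a_2 = 6: 117/37
a_3 = 6: 721/228
a_4 = 6: 4443/1405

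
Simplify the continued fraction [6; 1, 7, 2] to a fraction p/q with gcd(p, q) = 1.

117/17

Build up convergents one term at a time:
a_0 = 6: 6/1
a_1 = 1: 7/1
a_2 = 7: 55/8
a_3 = 2: 117/17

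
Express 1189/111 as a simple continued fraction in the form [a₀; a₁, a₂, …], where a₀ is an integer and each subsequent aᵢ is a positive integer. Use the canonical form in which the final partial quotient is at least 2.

Apply division with remainder until the remainder is 0:
1189 ÷ 111 → quotient 10, remainder 79
111 ÷ 79 → quotient 1, remainder 32
79 ÷ 32 → quotient 2, remainder 15
32 ÷ 15 → quotient 2, remainder 2
15 ÷ 2 → quotient 7, remainder 1
2 ÷ 1 → quotient 2, remainder 0

[10; 1, 2, 2, 7, 2]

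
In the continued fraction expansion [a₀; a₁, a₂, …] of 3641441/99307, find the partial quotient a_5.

Apply division with remainder until the remainder is 0:
⌊3641441/99307⌋ = 36, remainder 66389
⌊99307/66389⌋ = 1, remainder 32918
⌊66389/32918⌋ = 2, remainder 553
⌊32918/553⌋ = 59, remainder 291
⌊553/291⌋ = 1, remainder 262
⌊291/262⌋ = 1, remainder 29

1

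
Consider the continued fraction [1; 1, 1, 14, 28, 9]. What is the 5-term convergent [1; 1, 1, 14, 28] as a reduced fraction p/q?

1235/814

a_0 = 1: 1/1
a_1 = 1: 2/1
a_2 = 1: 3/2
a_3 = 14: 44/29
a_4 = 28: 1235/814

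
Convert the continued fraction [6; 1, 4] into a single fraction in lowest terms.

Use the convergent recurrence hₖ = aₖ·hₖ₋₁ + hₖ₋₂ (and likewise for the denominators kₖ):
a_0 = 6: 6/1
a_1 = 1: 7/1
a_2 = 4: 34/5

34/5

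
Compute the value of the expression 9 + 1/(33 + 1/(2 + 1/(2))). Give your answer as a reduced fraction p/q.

Start with 2.
2 + 1/(2/1) = 2 + 1/2 = 5/2
33 + 1/(5/2) = 33 + 2/5 = 167/5
9 + 1/(167/5) = 9 + 5/167 = 1508/167

1508/167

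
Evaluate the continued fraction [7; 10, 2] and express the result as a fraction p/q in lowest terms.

149/21

a_0 = 7: 7/1
a_1 = 10: 71/10
a_2 = 2: 149/21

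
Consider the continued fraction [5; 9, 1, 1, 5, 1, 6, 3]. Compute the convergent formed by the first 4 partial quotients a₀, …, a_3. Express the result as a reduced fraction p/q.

97/19

Build up convergents one term at a time:
a_0 = 5: 5/1
a_1 = 9: 46/9
a_2 = 1: 51/10
a_3 = 1: 97/19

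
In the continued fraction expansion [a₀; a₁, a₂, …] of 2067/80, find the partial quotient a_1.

1

2067 = 25·80 + 67, so a_0 = 25
80 = 1·67 + 13, so a_1 = 1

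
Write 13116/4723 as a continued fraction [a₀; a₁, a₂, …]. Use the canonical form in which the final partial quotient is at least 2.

⌊13116/4723⌋ = 2, remainder 3670
⌊4723/3670⌋ = 1, remainder 1053
⌊3670/1053⌋ = 3, remainder 511
⌊1053/511⌋ = 2, remainder 31
⌊511/31⌋ = 16, remainder 15
⌊31/15⌋ = 2, remainder 1
⌊15/1⌋ = 15, remainder 0

[2; 1, 3, 2, 16, 2, 15]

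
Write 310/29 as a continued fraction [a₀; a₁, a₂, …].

310 = 10·29 + 20, so a_0 = 10
29 = 1·20 + 9, so a_1 = 1
20 = 2·9 + 2, so a_2 = 2
9 = 4·2 + 1, so a_3 = 4
2 = 2·1 + 0, so a_4 = 2

[10; 1, 2, 4, 2]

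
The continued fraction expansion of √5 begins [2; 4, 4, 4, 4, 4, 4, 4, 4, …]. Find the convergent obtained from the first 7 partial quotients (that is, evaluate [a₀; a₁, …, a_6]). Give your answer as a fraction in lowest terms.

a_0 = 2: 2/1
a_1 = 4: 9/4
a_2 = 4: 38/17
a_3 = 4: 161/72
a_4 = 4: 682/305
a_5 = 4: 2889/1292
a_6 = 4: 12238/5473

12238/5473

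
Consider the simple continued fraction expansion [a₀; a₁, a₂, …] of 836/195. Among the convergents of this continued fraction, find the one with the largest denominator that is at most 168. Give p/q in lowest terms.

List convergents until the denominator exceeds the bound:
a_0 = 4: 4/1  (≤ bound)
a_1 = 3: 13/3  (≤ bound)
a_2 = 2: 30/7  (≤ bound)
a_3 = 13: 403/94  (≤ bound)
a_4 = 2: 836/195  (> 168, stop)

403/94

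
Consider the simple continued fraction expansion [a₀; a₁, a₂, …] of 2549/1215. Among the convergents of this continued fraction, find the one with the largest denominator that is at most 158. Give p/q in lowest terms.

List convergents until the denominator exceeds the bound:
a_0 = 2: 2/1  (≤ bound)
a_1 = 10: 21/10  (≤ bound)
a_2 = 4: 86/41  (≤ bound)
a_3 = 1: 107/51  (≤ bound)
a_4 = 3: 407/194  (> 158, stop)

107/51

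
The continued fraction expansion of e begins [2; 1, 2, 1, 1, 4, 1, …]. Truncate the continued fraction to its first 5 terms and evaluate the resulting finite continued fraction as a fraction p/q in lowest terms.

Start with 1.
1 + 1/(1/1) = 1 + 1/1 = 2/1
2 + 1/(2/1) = 2 + 1/2 = 5/2
1 + 1/(5/2) = 1 + 2/5 = 7/5
2 + 1/(7/5) = 2 + 5/7 = 19/7

19/7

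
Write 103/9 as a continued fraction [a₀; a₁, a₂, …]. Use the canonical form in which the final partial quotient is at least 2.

Apply division with remainder until the remainder is 0:
103 ÷ 9 → quotient 11, remainder 4
9 ÷ 4 → quotient 2, remainder 1
4 ÷ 1 → quotient 4, remainder 0

[11; 2, 4]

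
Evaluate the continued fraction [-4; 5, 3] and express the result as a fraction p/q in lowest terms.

Collapse the nested fraction from the inside out:
Start with 3.
5 + 1/(3/1) = 5 + 1/3 = 16/3
-4 + 1/(16/3) = -4 + 3/16 = -61/16

-61/16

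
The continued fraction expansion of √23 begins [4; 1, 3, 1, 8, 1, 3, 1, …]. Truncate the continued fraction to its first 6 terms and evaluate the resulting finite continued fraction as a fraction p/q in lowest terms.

Collapse the nested fraction from the inside out:
Start with 1.
8 + 1/(1/1) = 8 + 1/1 = 9/1
1 + 1/(9/1) = 1 + 1/9 = 10/9
3 + 1/(10/9) = 3 + 9/10 = 39/10
1 + 1/(39/10) = 1 + 10/39 = 49/39
4 + 1/(49/39) = 4 + 39/49 = 235/49

235/49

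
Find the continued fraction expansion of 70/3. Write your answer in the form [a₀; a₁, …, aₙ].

[23; 3]

70 ÷ 3 → quotient 23, remainder 1
3 ÷ 1 → quotient 3, remainder 0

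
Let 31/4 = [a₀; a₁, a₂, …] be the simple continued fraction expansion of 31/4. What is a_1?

Apply division with remainder until the remainder is 0:
31 ÷ 4 → quotient 7, remainder 3
4 ÷ 3 → quotient 1, remainder 1

1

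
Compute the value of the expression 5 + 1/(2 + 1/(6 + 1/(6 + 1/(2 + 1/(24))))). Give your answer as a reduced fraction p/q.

Compute successive convergents:
a_0 = 5: 5/1
a_1 = 2: 11/2
a_2 = 6: 71/13
a_3 = 6: 437/80
a_4 = 2: 945/173
a_5 = 24: 23117/4232

23117/4232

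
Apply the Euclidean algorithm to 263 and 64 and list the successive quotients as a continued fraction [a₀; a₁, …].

[4; 9, 7]

Run the Euclidean algorithm, recording each quotient:
⌊263/64⌋ = 4, remainder 7
⌊64/7⌋ = 9, remainder 1
⌊7/1⌋ = 7, remainder 0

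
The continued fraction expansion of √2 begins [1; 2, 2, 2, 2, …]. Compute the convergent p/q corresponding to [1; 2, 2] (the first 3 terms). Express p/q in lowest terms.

Compute successive convergents:
a_0 = 1: 1/1
a_1 = 2: 3/2
a_2 = 2: 7/5

7/5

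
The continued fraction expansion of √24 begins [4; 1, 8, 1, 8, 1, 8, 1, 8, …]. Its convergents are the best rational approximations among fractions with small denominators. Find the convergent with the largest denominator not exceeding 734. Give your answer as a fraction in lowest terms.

a_0 = 4: 4/1  (≤ bound)
a_1 = 1: 5/1  (≤ bound)
a_2 = 8: 44/9  (≤ bound)
a_3 = 1: 49/10  (≤ bound)
a_4 = 8: 436/89  (≤ bound)
a_5 = 1: 485/99  (≤ bound)
a_6 = 8: 4316/881  (> 734, stop)

485/99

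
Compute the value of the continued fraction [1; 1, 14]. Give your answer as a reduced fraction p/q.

29/15

Compute successive convergents:
a_0 = 1: 1/1
a_1 = 1: 2/1
a_2 = 14: 29/15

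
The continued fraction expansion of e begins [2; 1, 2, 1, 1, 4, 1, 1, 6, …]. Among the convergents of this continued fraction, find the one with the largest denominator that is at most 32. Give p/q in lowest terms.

List convergents until the denominator exceeds the bound:
a_0 = 2: 2/1  (≤ bound)
a_1 = 1: 3/1  (≤ bound)
a_2 = 2: 8/3  (≤ bound)
a_3 = 1: 11/4  (≤ bound)
a_4 = 1: 19/7  (≤ bound)
a_5 = 4: 87/32  (≤ bound)
a_6 = 1: 106/39  (> 32, stop)

87/32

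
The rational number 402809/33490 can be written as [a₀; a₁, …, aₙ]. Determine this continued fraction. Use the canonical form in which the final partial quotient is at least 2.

[12; 36, 20, 5, 9]

402809 = 12·33490 + 929, so a_0 = 12
33490 = 36·929 + 46, so a_1 = 36
929 = 20·46 + 9, so a_2 = 20
46 = 5·9 + 1, so a_3 = 5
9 = 9·1 + 0, so a_4 = 9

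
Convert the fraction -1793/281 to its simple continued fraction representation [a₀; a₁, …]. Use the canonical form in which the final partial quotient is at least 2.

[-7; 1, 1, 1, 1, 1, 2, 13]

⌊-1793/281⌋ = -7, remainder 174
⌊281/174⌋ = 1, remainder 107
⌊174/107⌋ = 1, remainder 67
⌊107/67⌋ = 1, remainder 40
⌊67/40⌋ = 1, remainder 27
⌊40/27⌋ = 1, remainder 13
⌊27/13⌋ = 2, remainder 1
⌊13/1⌋ = 13, remainder 0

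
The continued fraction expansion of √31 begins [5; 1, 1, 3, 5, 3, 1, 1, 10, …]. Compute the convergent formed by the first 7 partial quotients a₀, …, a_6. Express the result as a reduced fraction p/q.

863/155

a_0 = 5: 5/1
a_1 = 1: 6/1
a_2 = 1: 11/2
a_3 = 3: 39/7
a_4 = 5: 206/37
a_5 = 3: 657/118
a_6 = 1: 863/155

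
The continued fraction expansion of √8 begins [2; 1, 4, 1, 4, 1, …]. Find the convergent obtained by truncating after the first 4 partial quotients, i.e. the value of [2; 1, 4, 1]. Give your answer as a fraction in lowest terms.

17/6

a_0 = 2: 2/1
a_1 = 1: 3/1
a_2 = 4: 14/5
a_3 = 1: 17/6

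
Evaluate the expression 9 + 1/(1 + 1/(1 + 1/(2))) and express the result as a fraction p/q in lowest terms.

Start with 2.
1 + 1/(2/1) = 1 + 1/2 = 3/2
1 + 1/(3/2) = 1 + 2/3 = 5/3
9 + 1/(5/3) = 9 + 3/5 = 48/5

48/5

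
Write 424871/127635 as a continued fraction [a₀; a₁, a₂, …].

424871 ÷ 127635 → quotient 3, remainder 41966
127635 ÷ 41966 → quotient 3, remainder 1737
41966 ÷ 1737 → quotient 24, remainder 278
1737 ÷ 278 → quotient 6, remainder 69
278 ÷ 69 → quotient 4, remainder 2
69 ÷ 2 → quotient 34, remainder 1
2 ÷ 1 → quotient 2, remainder 0

[3; 3, 24, 6, 4, 34, 2]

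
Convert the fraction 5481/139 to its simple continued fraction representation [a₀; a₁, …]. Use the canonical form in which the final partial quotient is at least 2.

5481 = 39·139 + 60, so a_0 = 39
139 = 2·60 + 19, so a_1 = 2
60 = 3·19 + 3, so a_2 = 3
19 = 6·3 + 1, so a_3 = 6
3 = 3·1 + 0, so a_4 = 3

[39; 2, 3, 6, 3]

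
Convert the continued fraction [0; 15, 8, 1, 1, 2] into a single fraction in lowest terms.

Use the convergent recurrence hₖ = aₖ·hₖ₋₁ + hₖ₋₂ (and likewise for the denominators kₖ):
a_0 = 0: 0/1
a_1 = 15: 1/15
a_2 = 8: 8/121
a_3 = 1: 9/136
a_4 = 1: 17/257
a_5 = 2: 43/650

43/650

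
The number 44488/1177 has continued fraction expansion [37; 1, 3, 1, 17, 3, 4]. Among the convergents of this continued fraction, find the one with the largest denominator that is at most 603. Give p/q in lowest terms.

10281/272

a_0 = 37: 37/1  (≤ bound)
a_1 = 1: 38/1  (≤ bound)
a_2 = 3: 151/4  (≤ bound)
a_3 = 1: 189/5  (≤ bound)
a_4 = 17: 3364/89  (≤ bound)
a_5 = 3: 10281/272  (≤ bound)
a_6 = 4: 44488/1177  (> 603, stop)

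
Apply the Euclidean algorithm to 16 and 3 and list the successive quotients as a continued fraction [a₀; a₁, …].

[5; 3]

16 = 5·3 + 1, so a_0 = 5
3 = 3·1 + 0, so a_1 = 3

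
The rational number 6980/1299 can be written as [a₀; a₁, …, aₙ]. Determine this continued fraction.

6980 = 5·1299 + 485, so a_0 = 5
1299 = 2·485 + 329, so a_1 = 2
485 = 1·329 + 156, so a_2 = 1
329 = 2·156 + 17, so a_3 = 2
156 = 9·17 + 3, so a_4 = 9
17 = 5·3 + 2, so a_5 = 5
3 = 1·2 + 1, so a_6 = 1
2 = 2·1 + 0, so a_7 = 2

[5; 2, 1, 2, 9, 5, 1, 2]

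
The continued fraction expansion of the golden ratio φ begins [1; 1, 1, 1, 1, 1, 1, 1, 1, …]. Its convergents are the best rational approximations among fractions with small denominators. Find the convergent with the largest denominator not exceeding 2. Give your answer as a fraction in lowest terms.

a_0 = 1: 1/1  (≤ bound)
a_1 = 1: 2/1  (≤ bound)
a_2 = 1: 3/2  (≤ bound)
a_3 = 1: 5/3  (> 2, stop)

3/2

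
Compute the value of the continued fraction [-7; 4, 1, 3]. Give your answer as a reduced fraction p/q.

-129/19

Use the convergent recurrence hₖ = aₖ·hₖ₋₁ + hₖ₋₂ (and likewise for the denominators kₖ):
a_0 = -7: -7/1
a_1 = 4: -27/4
a_2 = 1: -34/5
a_3 = 3: -129/19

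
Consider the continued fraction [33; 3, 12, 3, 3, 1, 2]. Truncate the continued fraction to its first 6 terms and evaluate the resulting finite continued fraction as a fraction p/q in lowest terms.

Work from the innermost term outward:
Start with 1.
3 + 1/(1/1) = 3 + 1/1 = 4/1
3 + 1/(4/1) = 3 + 1/4 = 13/4
12 + 1/(13/4) = 12 + 4/13 = 160/13
3 + 1/(160/13) = 3 + 13/160 = 493/160
33 + 1/(493/160) = 33 + 160/493 = 16429/493

16429/493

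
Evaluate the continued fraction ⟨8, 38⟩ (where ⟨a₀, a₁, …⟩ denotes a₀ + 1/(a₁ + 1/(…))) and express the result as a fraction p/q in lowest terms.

Compute successive convergents:
a_0 = 8: 8/1
a_1 = 38: 305/38

305/38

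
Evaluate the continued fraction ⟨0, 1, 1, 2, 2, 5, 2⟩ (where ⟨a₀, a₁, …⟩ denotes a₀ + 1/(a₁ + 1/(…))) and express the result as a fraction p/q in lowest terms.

Collapse the nested fraction from the inside out:
Start with 2.
5 + 1/(2/1) = 5 + 1/2 = 11/2
2 + 1/(11/2) = 2 + 2/11 = 24/11
2 + 1/(24/11) = 2 + 11/24 = 59/24
1 + 1/(59/24) = 1 + 24/59 = 83/59
1 + 1/(83/59) = 1 + 59/83 = 142/83
0 + 1/(142/83) = 0 + 83/142 = 83/142

83/142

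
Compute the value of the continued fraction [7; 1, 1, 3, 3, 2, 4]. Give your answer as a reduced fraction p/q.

Compute successive convergents:
a_0 = 7: 7/1
a_1 = 1: 8/1
a_2 = 1: 15/2
a_3 = 3: 53/7
a_4 = 3: 174/23
a_5 = 2: 401/53
a_6 = 4: 1778/235

1778/235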